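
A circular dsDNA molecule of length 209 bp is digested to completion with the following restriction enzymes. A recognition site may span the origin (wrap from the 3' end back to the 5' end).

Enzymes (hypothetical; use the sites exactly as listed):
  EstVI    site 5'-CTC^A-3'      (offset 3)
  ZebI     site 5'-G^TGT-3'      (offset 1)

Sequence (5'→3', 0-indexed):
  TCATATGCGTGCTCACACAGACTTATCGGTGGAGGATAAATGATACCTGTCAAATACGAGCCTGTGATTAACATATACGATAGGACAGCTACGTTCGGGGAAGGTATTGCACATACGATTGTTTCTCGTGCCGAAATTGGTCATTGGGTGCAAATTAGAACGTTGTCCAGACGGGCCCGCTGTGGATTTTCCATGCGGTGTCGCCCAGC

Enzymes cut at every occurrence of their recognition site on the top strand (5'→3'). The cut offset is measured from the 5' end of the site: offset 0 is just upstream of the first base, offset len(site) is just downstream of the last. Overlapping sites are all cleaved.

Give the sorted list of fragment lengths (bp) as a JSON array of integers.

Per-enzyme occurrences:
  EstVI (CTCA, off=3): starts [11, 208] → cuts [2, 14]
  ZebI (GTGT, off=1): starts [197] → cuts [198]

Pooled cuts: [2, 14, 198]

Fragment lengths:
  2→14: 12 bp
  14→198: 184 bp
  198→2 (wrap): 209-198+2 = 13 bp

[12,13,184]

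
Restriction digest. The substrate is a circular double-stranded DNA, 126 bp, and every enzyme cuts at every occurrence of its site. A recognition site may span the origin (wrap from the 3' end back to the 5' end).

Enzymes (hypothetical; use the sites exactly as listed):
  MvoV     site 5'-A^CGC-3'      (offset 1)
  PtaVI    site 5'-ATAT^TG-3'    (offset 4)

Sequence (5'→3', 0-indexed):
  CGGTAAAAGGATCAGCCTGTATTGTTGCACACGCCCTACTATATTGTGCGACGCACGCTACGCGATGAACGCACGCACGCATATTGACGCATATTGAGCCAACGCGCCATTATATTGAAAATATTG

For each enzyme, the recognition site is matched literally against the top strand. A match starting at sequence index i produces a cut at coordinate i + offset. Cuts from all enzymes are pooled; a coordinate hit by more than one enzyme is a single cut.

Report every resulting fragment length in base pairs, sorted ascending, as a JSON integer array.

Scan for sites:
  MvoV (ACGC, off=1): starts [30, 50, 54, 59, 68, 72, 76, 86, 101] → cuts [31, 51, 55, 60, 69, 73, 77, 87, 102]
  PtaVI (ATATTG, off=4): starts [40, 80, 90, 111, 120] → cuts [44, 84, 94, 115, 124]

All cut coordinates (distinct, sorted): [31, 44, 51, 55, 60, 69, 73, 77, 84, 87, 94, 102, 115, 124]

Fragments:
  31→44: 13 bp
  44→51: 7 bp
  51→55: 4 bp
  55→60: 5 bp
  60→69: 9 bp
  69→73: 4 bp
  73→77: 4 bp
  77→84: 7 bp
  84→87: 3 bp
  87→94: 7 bp
  94→102: 8 bp
  102→115: 13 bp
  115→124: 9 bp
  124→31 (wrap): 126-124+31 = 33 bp

[3,4,4,4,5,7,7,7,8,9,9,13,13,33]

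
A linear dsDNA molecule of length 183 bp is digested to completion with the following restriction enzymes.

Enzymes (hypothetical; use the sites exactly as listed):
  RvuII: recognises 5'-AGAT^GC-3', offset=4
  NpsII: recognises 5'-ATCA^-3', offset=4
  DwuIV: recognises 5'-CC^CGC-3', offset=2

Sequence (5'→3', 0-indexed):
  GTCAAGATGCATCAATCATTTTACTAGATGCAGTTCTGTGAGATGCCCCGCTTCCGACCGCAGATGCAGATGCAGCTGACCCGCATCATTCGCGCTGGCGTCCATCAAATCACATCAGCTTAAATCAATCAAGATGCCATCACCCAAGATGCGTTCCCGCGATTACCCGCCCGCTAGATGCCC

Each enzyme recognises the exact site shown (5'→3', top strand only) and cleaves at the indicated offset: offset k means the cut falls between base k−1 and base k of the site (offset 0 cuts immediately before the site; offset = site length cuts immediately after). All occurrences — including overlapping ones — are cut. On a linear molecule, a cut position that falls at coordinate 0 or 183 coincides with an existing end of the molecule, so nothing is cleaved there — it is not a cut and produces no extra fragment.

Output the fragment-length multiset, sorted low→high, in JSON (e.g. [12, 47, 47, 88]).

[4,4,4,4,4,4,5,5,6,6,7,7,7,8,8,8,10,10,10,11,15,17,19]

Per-enzyme occurrences:
  RvuII (AGATGC, off=4): starts [4, 25, 40, 61, 67, 131, 146, 175] → cuts [8, 29, 44, 65, 71, 135, 150, 179]
  NpsII (ATCA, off=4): starts [10, 14, 84, 103, 108, 113, 123, 127, 138] → cuts [14, 18, 88, 107, 112, 117, 127, 131, 142]
  DwuIV (CCCGC, off=2): starts [46, 79, 155, 165, 169] → cuts [48, 81, 157, 167, 171]

All cut coordinates (distinct, sorted): [8, 14, 18, 29, 44, 48, 65, 71, 81, 88, 107, 112, 117, 127, 131, 135, 142, 150, 157, 167, 171, 179]

Fragments:
  [0,8): 8 bp
  [8,14): 6 bp
  [14,18): 4 bp
  [18,29): 11 bp
  [29,44): 15 bp
  [44,48): 4 bp
  [48,65): 17 bp
  [65,71): 6 bp
  [71,81): 10 bp
  [81,88): 7 bp
  [88,107): 19 bp
  [107,112): 5 bp
  [112,117): 5 bp
  [117,127): 10 bp
  [127,131): 4 bp
  [131,135): 4 bp
  [135,142): 7 bp
  [142,150): 8 bp
  [150,157): 7 bp
  [157,167): 10 bp
  [167,171): 4 bp
  [171,179): 8 bp
  [179,183): 4 bp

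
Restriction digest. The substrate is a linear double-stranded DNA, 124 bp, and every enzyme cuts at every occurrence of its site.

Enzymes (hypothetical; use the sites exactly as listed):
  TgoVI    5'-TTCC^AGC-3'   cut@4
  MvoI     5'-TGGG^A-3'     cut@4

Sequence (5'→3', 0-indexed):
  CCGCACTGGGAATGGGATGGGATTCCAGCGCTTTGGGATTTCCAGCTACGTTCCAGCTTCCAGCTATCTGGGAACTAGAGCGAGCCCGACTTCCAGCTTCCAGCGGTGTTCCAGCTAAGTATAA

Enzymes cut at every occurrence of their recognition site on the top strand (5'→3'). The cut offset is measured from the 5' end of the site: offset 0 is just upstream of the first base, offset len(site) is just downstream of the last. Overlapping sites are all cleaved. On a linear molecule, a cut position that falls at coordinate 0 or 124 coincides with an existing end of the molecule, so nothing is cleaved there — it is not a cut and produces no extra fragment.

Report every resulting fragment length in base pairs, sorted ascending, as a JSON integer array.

Scan for sites:
  TgoVI (TTCCAGC, off=4): starts [22, 39, 50, 57, 90, 97, 108] → cuts [26, 43, 54, 61, 94, 101, 112]
  MvoI (TGGGA, off=4): starts [6, 12, 17, 33, 68] → cuts [10, 16, 21, 37, 72]

All cut coordinates (distinct, sorted): [10, 16, 21, 26, 37, 43, 54, 61, 72, 94, 101, 112]

Fragments:
  [0,10): 10 bp
  [10,16): 6 bp
  [16,21): 5 bp
  [21,26): 5 bp
  [26,37): 11 bp
  [37,43): 6 bp
  [43,54): 11 bp
  [54,61): 7 bp
  [61,72): 11 bp
  [72,94): 22 bp
  [94,101): 7 bp
  [101,112): 11 bp
  [112,124): 12 bp

[5,5,6,6,7,7,10,11,11,11,11,12,22]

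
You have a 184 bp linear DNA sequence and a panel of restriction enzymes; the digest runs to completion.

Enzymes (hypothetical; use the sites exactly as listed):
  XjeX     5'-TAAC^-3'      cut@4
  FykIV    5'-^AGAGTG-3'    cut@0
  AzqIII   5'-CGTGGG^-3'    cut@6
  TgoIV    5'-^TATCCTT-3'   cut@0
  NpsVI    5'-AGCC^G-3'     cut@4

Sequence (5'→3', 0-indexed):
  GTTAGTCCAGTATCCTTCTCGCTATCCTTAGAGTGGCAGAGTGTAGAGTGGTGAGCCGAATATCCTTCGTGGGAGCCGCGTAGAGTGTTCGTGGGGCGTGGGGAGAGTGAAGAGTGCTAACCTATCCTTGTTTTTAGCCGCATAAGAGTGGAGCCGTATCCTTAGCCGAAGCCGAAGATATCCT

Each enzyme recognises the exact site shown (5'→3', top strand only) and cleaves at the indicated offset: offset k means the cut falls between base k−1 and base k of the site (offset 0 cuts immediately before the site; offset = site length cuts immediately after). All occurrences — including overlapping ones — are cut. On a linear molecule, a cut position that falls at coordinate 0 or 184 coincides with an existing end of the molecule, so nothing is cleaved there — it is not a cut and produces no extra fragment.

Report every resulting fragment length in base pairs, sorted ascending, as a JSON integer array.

[1,1,1,3,4,4,5,6,7,7,7,7,8,10,11,11,11,11,12,13,13,14,17]

Scan for sites:
  XjeX (TAAC, off=4): starts [117] → cuts [121]
  FykIV (AGAGTG, off=0): starts [29, 37, 44, 81, 103, 110, 144] → cuts [29, 37, 44, 81, 103, 110, 144]
  AzqIII (CGTGGG, off=6): starts [67, 89, 96] → cuts [73, 95, 102]
  TgoIV (TATCCTT, off=0): starts [10, 22, 60, 122, 156] → cuts [10, 22, 60, 122, 156]
  NpsVI (AGCCG, off=4): starts [53, 73, 135, 151, 163, 169] → cuts [57, 77, 139, 155, 167, 173]

All cut coordinates (distinct, sorted): [10, 22, 29, 37, 44, 57, 60, 73, 77, 81, 95, 102, 103, 110, 121, 122, 139, 144, 155, 156, 167, 173]

Fragments:
  [0,10): 10 bp
  [10,22): 12 bp
  [22,29): 7 bp
  [29,37): 8 bp
  [37,44): 7 bp
  [44,57): 13 bp
  [57,60): 3 bp
  [60,73): 13 bp
  [73,77): 4 bp
  [77,81): 4 bp
  [81,95): 14 bp
  [95,102): 7 bp
  [102,103): 1 bp
  [103,110): 7 bp
  [110,121): 11 bp
  [121,122): 1 bp
  [122,139): 17 bp
  [139,144): 5 bp
  [144,155): 11 bp
  [155,156): 1 bp
  [156,167): 11 bp
  [167,173): 6 bp
  [173,184): 11 bp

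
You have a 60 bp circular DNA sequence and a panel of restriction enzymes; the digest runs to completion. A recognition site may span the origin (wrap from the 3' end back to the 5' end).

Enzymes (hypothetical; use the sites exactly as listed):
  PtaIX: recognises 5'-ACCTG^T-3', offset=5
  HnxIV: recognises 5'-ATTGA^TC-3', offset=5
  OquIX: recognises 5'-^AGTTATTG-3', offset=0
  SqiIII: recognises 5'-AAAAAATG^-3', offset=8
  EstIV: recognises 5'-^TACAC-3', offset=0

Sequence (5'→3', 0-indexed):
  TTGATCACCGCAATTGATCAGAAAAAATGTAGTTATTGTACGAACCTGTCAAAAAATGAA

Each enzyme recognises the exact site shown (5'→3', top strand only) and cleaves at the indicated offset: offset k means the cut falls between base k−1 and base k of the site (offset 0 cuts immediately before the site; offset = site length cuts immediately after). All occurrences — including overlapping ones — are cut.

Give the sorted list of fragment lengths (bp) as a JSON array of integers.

Scan for sites:
  PtaIX (ACCTGT, off=5): starts [43] → cuts [48]
  HnxIV (ATTGATC, off=5): starts [12, 59] → cuts [4, 17]
  OquIX (AGTTATTG, off=0): starts [30] → cuts [30]
  SqiIII (AAAAAATG, off=8): starts [21, 50] → cuts [29, 58]
  EstIV (TACAC, off=0): no sites

Pooled cuts: [4, 17, 29, 30, 48, 58]

Fragment lengths:
  4→17: 13 bp
  17→29: 12 bp
  29→30: 1 bp
  30→48: 18 bp
  48→58: 10 bp
  58→4 (wrap): 60-58+4 = 6 bp

[1,6,10,12,13,18]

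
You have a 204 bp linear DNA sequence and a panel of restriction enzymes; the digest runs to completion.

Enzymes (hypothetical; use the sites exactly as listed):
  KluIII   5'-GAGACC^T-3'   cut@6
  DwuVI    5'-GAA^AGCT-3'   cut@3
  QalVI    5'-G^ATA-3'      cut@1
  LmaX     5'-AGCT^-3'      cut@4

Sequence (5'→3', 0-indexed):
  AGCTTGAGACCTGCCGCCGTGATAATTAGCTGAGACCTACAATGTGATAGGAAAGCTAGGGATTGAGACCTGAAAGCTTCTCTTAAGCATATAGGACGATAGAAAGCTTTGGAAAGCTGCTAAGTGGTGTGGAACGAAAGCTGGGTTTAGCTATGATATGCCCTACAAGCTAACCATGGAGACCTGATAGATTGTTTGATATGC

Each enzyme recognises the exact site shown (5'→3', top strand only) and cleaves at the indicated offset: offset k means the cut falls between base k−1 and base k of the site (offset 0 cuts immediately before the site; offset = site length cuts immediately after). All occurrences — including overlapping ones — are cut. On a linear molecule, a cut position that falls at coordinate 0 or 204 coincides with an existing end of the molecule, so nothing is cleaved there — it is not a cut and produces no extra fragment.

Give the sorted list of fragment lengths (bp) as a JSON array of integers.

[2,3,4,4,4,4,4,4,4,6,6,6,6,7,7,9,10,10,10,12,13,13,16,20,20]

Scan for sites:
  KluIII (GAGACCT, off=6): starts [5, 31, 64, 178] → cuts [11, 37, 70, 184]
  DwuVI (GAAAGCT, off=3): starts [50, 71, 101, 111, 135] → cuts [53, 74, 104, 114, 138]
  QalVI (GATA, off=1): starts [20, 45, 97, 154, 185, 197] → cuts [21, 46, 98, 155, 186, 198]
  LmaX (AGCT, off=4): starts [0, 27, 53, 74, 104, 114, 138, 148, 167] → cuts [4, 31, 57, 78, 108, 118, 142, 152, 171]

All cut coordinates (distinct, sorted): [4, 11, 21, 31, 37, 46, 53, 57, 70, 74, 78, 98, 104, 108, 114, 118, 138, 142, 152, 155, 171, 184, 186, 198]

Fragment lengths:
  [0,4): 4 bp
  [4,11): 7 bp
  [11,21): 10 bp
  [21,31): 10 bp
  [31,37): 6 bp
  [37,46): 9 bp
  [46,53): 7 bp
  [53,57): 4 bp
  [57,70): 13 bp
  [70,74): 4 bp
  [74,78): 4 bp
  [78,98): 20 bp
  [98,104): 6 bp
  [104,108): 4 bp
  [108,114): 6 bp
  [114,118): 4 bp
  [118,138): 20 bp
  [138,142): 4 bp
  [142,152): 10 bp
  [152,155): 3 bp
  [155,171): 16 bp
  [171,184): 13 bp
  [184,186): 2 bp
  [186,198): 12 bp
  [198,204): 6 bp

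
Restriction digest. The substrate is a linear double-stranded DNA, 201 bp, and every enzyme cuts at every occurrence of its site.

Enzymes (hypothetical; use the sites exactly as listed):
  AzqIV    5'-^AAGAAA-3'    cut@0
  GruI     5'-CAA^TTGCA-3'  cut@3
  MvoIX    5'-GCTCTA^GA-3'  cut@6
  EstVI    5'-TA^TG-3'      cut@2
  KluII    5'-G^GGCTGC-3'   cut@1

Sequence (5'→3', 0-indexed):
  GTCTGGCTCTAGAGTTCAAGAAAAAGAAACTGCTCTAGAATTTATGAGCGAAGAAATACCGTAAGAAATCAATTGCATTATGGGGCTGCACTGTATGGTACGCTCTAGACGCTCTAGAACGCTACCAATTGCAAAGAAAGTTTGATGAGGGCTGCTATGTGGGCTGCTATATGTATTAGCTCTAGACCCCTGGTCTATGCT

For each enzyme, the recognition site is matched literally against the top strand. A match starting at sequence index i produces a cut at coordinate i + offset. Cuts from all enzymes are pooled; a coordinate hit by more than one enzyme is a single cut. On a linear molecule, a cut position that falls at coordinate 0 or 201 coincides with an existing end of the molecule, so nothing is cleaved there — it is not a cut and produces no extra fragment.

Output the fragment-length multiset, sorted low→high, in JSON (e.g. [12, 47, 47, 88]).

[3,4,4,5,6,6,6,7,8,8,9,10,10,11,12,12,12,12,13,13,14,16]

Per-enzyme occurrences:
  AzqIV AAGAAA/0: at [17, 23, 50, 62, 133] ⇒ [17, 23, 50, 62, 133]
  GruI CAATTGCA/3: at [69, 125] ⇒ [72, 128]
  MvoIX GCTCTAGA/6: at [5, 31, 101, 110, 178] ⇒ [11, 37, 107, 116, 184]
  EstVI TATG/2: at [42, 78, 93, 155, 169, 195] ⇒ [44, 80, 95, 157, 171, 197]
  KluII GGGCTGC/1: at [82, 148, 160] ⇒ [83, 149, 161]

All cut coordinates (distinct, sorted): [11, 17, 23, 37, 44, 50, 62, 72, 80, 83, 95, 107, 116, 128, 133, 149, 157, 161, 171, 184, 197]

Fragments:
  [0,11): 11 bp
  [11,17): 6 bp
  [17,23): 6 bp
  [23,37): 14 bp
  [37,44): 7 bp
  [44,50): 6 bp
  [50,62): 12 bp
  [62,72): 10 bp
  [72,80): 8 bp
  [80,83): 3 bp
  [83,95): 12 bp
  [95,107): 12 bp
  [107,116): 9 bp
  [116,128): 12 bp
  [128,133): 5 bp
  [133,149): 16 bp
  [149,157): 8 bp
  [157,161): 4 bp
  [161,171): 10 bp
  [171,184): 13 bp
  [184,197): 13 bp
  [197,201): 4 bp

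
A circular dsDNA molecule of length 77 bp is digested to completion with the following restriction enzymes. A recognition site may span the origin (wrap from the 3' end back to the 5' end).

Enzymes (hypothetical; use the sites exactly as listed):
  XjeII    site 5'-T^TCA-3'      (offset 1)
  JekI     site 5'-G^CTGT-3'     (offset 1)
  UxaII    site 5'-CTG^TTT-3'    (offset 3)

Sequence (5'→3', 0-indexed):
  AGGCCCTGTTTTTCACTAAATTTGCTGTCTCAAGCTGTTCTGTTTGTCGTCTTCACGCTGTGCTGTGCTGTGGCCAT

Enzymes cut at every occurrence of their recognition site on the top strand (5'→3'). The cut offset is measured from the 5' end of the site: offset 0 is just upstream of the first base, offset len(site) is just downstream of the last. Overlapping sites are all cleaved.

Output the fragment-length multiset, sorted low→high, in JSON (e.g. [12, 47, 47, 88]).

Per-enzyme occurrences:
  XjeII (TTCA, off=1): starts [11, 51] → cuts [12, 52]
  JekI (GCTGT, off=1): starts [23, 33, 56, 61, 66] → cuts [24, 34, 57, 62, 67]
  UxaII (CTGTTT, off=3): starts [5, 39] → cuts [8, 42]

Pooled cuts: [8, 12, 24, 34, 42, 52, 57, 62, 67]

Fragment lengths:
  8→12: 4 bp
  12→24: 12 bp
  24→34: 10 bp
  34→42: 8 bp
  42→52: 10 bp
  52→57: 5 bp
  57→62: 5 bp
  62→67: 5 bp
  67→8 (wrap): 77-67+8 = 18 bp

[4,5,5,5,8,10,10,12,18]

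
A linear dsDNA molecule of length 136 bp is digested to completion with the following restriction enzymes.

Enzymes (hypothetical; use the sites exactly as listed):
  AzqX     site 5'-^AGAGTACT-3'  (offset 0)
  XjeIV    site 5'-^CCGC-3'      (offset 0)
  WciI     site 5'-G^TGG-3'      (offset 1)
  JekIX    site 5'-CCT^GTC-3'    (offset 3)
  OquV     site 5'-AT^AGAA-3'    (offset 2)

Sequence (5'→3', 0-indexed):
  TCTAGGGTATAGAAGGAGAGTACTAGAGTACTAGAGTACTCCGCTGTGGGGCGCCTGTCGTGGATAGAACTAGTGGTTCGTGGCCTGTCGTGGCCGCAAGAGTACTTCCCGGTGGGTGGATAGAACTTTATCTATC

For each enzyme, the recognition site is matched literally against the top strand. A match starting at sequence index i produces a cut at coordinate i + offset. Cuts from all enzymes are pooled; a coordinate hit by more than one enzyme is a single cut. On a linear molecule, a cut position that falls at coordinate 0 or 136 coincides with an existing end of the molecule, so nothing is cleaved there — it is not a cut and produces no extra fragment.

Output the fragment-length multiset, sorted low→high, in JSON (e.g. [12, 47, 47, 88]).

Site scan:
  AzqX (AGAGTACT, off=0): starts [16, 24, 32, 98] → cuts [16, 24, 32, 98]
  XjeIV (CCGC, off=0): starts [40, 93] → cuts [40, 93]
  WciI (GTGG, off=1): starts [45, 59, 72, 79, 89, 111, 115] → cuts [46, 60, 73, 80, 90, 112, 116]
  JekIX (CCTGTC, off=3): starts [53, 83] → cuts [56, 86]
  OquV (ATAGAA, off=2): starts [8, 63, 119] → cuts [10, 65, 121]

All cut coordinates (distinct, sorted): [10, 16, 24, 32, 40, 46, 56, 60, 65, 73, 80, 86, 90, 93, 98, 112, 116, 121]

Fragments:
  [0,10): 10 bp
  [10,16): 6 bp
  [16,24): 8 bp
  [24,32): 8 bp
  [32,40): 8 bp
  [40,46): 6 bp
  [46,56): 10 bp
  [56,60): 4 bp
  [60,65): 5 bp
  [65,73): 8 bp
  [73,80): 7 bp
  [80,86): 6 bp
  [86,90): 4 bp
  [90,93): 3 bp
  [93,98): 5 bp
  [98,112): 14 bp
  [112,116): 4 bp
  [116,121): 5 bp
  [121,136): 15 bp

[3,4,4,4,5,5,5,6,6,6,7,8,8,8,8,10,10,14,15]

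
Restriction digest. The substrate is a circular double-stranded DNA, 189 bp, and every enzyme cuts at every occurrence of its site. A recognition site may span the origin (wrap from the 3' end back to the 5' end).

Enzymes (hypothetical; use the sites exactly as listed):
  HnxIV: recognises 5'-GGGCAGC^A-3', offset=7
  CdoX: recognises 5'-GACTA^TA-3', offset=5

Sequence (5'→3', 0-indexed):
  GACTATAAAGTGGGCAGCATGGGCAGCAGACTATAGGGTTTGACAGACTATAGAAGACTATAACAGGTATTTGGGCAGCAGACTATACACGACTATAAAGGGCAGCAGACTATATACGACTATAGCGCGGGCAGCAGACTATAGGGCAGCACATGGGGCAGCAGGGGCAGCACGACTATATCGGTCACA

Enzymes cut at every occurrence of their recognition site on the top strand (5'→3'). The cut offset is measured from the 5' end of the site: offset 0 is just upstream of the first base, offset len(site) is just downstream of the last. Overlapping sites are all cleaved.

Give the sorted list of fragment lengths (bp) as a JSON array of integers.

[6,6,6,6,7,9,9,9,10,10,10,11,12,13,13,16,17,19]

Per-enzyme occurrences:
  HnxIV (GGGCAGCA, off=7): starts [11, 20, 72, 99, 128, 143, 155, 164] → cuts [18, 27, 79, 106, 135, 150, 162, 171]
  CdoX (GACTATA, off=5): starts [0, 28, 45, 55, 80, 90, 107, 117, 136, 173] → cuts [5, 33, 50, 60, 85, 95, 112, 122, 141, 178]

All cut coordinates (distinct, sorted): [5, 18, 27, 33, 50, 60, 79, 85, 95, 106, 112, 122, 135, 141, 150, 162, 171, 178]

Fragment lengths:
  5→18: 13 bp
  18→27: 9 bp
  27→33: 6 bp
  33→50: 17 bp
  50→60: 10 bp
  60→79: 19 bp
  79→85: 6 bp
  85→95: 10 bp
  95→106: 11 bp
  106→112: 6 bp
  112→122: 10 bp
  122→135: 13 bp
  135→141: 6 bp
  141→150: 9 bp
  150→162: 12 bp
  162→171: 9 bp
  171→178: 7 bp
  178→5 (wrap): 189-178+5 = 16 bp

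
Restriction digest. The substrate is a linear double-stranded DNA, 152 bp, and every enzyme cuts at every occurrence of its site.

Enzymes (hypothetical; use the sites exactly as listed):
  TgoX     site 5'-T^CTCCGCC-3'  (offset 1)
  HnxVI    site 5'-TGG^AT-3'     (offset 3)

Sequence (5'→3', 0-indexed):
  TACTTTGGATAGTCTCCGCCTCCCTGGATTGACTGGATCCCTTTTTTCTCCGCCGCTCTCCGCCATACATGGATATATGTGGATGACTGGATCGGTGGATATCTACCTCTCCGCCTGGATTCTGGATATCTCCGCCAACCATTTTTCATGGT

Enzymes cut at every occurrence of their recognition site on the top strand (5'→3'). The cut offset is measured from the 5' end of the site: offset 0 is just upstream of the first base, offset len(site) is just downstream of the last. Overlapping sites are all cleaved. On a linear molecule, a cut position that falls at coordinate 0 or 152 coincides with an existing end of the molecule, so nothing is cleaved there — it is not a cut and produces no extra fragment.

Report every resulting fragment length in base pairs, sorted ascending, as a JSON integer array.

[4,5,7,8,8,8,9,10,10,10,10,11,14,15,23]

Per-enzyme occurrences:
  TgoX TCTCCGCC/1: at [12, 46, 56, 107, 128] ⇒ [13, 47, 57, 108, 129]
  HnxVI TGGAT/3: at [5, 24, 33, 69, 79, 87, 95, 115, 122] ⇒ [8, 27, 36, 72, 82, 90, 98, 118, 125]

Pooled cuts: [8, 13, 27, 36, 47, 57, 72, 82, 90, 98, 108, 118, 125, 129]

Fragment lengths:
  [0,8): 8 bp
  [8,13): 5 bp
  [13,27): 14 bp
  [27,36): 9 bp
  [36,47): 11 bp
  [47,57): 10 bp
  [57,72): 15 bp
  [72,82): 10 bp
  [82,90): 8 bp
  [90,98): 8 bp
  [98,108): 10 bp
  [108,118): 10 bp
  [118,125): 7 bp
  [125,129): 4 bp
  [129,152): 23 bp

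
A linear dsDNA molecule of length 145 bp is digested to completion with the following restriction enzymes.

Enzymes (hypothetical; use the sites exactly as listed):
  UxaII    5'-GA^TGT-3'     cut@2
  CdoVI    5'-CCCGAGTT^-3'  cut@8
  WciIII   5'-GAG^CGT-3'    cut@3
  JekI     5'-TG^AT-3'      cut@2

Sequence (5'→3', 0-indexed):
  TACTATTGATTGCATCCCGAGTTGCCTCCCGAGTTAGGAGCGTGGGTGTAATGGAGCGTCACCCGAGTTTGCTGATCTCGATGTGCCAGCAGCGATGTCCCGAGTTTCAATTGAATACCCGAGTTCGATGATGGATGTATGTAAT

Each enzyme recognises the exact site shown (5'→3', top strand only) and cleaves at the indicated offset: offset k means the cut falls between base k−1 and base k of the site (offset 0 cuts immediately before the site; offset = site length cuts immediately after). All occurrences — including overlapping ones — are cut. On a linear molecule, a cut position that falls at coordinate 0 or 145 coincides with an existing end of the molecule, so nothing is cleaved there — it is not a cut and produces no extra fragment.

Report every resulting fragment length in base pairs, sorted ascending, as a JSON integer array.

Scan for sites:
  UxaII GATGT/2: at [79, 93, 133] ⇒ [81, 95, 135]
  CdoVI CCCGAGTT/8: at [15, 27, 61, 98, 117] ⇒ [23, 35, 69, 106, 125]
  WciIII GAGCGT/3: at [37, 53] ⇒ [40, 56]
  JekI TGAT/2: at [6, 72, 128] ⇒ [8, 74, 130]

All cut coordinates (distinct, sorted): [8, 23, 35, 40, 56, 69, 74, 81, 95, 106, 125, 130, 135]

Fragment lengths:
  [0,8): 8 bp
  [8,23): 15 bp
  [23,35): 12 bp
  [35,40): 5 bp
  [40,56): 16 bp
  [56,69): 13 bp
  [69,74): 5 bp
  [74,81): 7 bp
  [81,95): 14 bp
  [95,106): 11 bp
  [106,125): 19 bp
  [125,130): 5 bp
  [130,135): 5 bp
  [135,145): 10 bp

[5,5,5,5,7,8,10,11,12,13,14,15,16,19]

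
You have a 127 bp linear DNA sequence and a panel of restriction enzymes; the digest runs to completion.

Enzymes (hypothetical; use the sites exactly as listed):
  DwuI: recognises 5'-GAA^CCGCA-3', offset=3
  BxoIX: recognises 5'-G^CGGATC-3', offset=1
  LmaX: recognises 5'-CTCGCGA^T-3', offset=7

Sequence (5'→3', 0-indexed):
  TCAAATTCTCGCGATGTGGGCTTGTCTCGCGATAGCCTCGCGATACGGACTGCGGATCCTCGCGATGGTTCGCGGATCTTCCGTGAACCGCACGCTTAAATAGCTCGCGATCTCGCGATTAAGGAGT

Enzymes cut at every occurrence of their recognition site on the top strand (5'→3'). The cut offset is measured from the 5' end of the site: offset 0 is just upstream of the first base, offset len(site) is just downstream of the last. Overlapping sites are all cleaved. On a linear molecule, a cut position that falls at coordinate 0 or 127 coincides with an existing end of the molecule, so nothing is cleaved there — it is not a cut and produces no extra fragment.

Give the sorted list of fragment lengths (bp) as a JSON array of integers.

Site scan:
  DwuI GAACCGCA/3: at [84] ⇒ [87]
  BxoIX GCGGATC/1: at [51, 71] ⇒ [52, 72]
  LmaX CTCGCGAT/7: at [7, 25, 36, 58, 103, 111] ⇒ [14, 32, 43, 65, 110, 118]

Pooled cuts: [14, 32, 43, 52, 65, 72, 87, 110, 118]

Fragments:
  [0,14): 14 bp
  [14,32): 18 bp
  [32,43): 11 bp
  [43,52): 9 bp
  [52,65): 13 bp
  [65,72): 7 bp
  [72,87): 15 bp
  [87,110): 23 bp
  [110,118): 8 bp
  [118,127): 9 bp

[7,8,9,9,11,13,14,15,18,23]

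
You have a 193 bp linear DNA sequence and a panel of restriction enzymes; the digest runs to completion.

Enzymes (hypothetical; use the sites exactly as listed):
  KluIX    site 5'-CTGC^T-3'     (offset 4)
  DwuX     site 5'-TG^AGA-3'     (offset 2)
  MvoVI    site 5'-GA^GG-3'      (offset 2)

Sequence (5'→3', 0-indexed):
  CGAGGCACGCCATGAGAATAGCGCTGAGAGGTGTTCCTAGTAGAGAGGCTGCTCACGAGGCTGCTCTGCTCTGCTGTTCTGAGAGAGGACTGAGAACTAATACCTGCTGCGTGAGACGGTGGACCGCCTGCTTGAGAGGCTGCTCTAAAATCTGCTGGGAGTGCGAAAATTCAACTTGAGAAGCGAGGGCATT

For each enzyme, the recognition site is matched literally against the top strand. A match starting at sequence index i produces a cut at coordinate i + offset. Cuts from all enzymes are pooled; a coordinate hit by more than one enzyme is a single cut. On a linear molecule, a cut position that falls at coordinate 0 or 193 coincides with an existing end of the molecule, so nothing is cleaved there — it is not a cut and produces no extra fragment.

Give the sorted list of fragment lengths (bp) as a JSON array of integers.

[3,3,3,3,5,5,5,6,6,6,6,6,6,7,7,8,11,12,12,15,17,18,23]

Per-enzyme occurrences:
  KluIX CTGCT/4: at [48, 60, 65, 70, 103, 127, 139, 151] ⇒ [52, 64, 69, 74, 107, 131, 143, 155]
  DwuX TGAGA/2: at [12, 24, 79, 90, 111, 132, 176] ⇒ [14, 26, 81, 92, 113, 134, 178]
  MvoVI GAGG/2: at [1, 27, 44, 56, 84, 135, 184] ⇒ [3, 29, 46, 58, 86, 137, 186]

Pooled cuts: [3, 14, 26, 29, 46, 52, 58, 64, 69, 74, 81, 86, 92, 107, 113, 131, 134, 137, 143, 155, 178, 186]

Fragments:
  [0,3): 3 bp
  [3,14): 11 bp
  [14,26): 12 bp
  [26,29): 3 bp
  [29,46): 17 bp
  [46,52): 6 bp
  [52,58): 6 bp
  [58,64): 6 bp
  [64,69): 5 bp
  [69,74): 5 bp
  [74,81): 7 bp
  [81,86): 5 bp
  [86,92): 6 bp
  [92,107): 15 bp
  [107,113): 6 bp
  [113,131): 18 bp
  [131,134): 3 bp
  [134,137): 3 bp
  [137,143): 6 bp
  [143,155): 12 bp
  [155,178): 23 bp
  [178,186): 8 bp
  [186,193): 7 bp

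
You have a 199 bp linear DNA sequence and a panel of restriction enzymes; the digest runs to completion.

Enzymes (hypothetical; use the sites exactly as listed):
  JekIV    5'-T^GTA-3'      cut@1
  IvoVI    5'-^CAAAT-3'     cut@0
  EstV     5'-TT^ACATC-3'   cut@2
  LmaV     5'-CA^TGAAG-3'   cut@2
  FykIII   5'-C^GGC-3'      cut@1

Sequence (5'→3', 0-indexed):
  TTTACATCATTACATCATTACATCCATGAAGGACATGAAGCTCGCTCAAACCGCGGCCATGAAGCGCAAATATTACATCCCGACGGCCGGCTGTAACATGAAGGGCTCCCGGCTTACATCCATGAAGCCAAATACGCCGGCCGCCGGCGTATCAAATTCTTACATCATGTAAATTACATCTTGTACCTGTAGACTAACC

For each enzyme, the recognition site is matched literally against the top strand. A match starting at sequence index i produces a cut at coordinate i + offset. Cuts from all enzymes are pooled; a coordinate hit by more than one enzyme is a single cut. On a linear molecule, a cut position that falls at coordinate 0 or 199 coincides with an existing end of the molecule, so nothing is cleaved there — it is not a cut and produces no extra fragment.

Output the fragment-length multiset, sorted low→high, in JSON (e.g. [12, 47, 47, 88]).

[3,4,4,5,5,6,6,6,7,7,7,7,7,7,7,7,8,8,8,9,9,10,10,11,12,19]

Scan for sites:
  JekIV TGTA/1: at [91, 167, 181, 187] ⇒ [92, 168, 182, 188]
  IvoVI CAAAT/0: at [66, 128, 152] ⇒ [66, 128, 152]
  EstV TTACATC/2: at [1, 9, 17, 72, 113, 159, 173] ⇒ [3, 11, 19, 74, 115, 161, 175]
  LmaV CATGAAG/2: at [24, 33, 57, 96, 120] ⇒ [26, 35, 59, 98, 122]
  FykIII CGGC/1: at [53, 83, 87, 109, 137, 144] ⇒ [54, 84, 88, 110, 138, 145]

Pooled cuts: [3, 11, 19, 26, 35, 54, 59, 66, 74, 84, 88, 92, 98, 110, 115, 122, 128, 138, 145, 152, 161, 168, 175, 182, 188]

Fragment lengths:
  [0,3): 3 bp
  [3,11): 8 bp
  [11,19): 8 bp
  [19,26): 7 bp
  [26,35): 9 bp
  [35,54): 19 bp
  [54,59): 5 bp
  [59,66): 7 bp
  [66,74): 8 bp
  [74,84): 10 bp
  [84,88): 4 bp
  [88,92): 4 bp
  [92,98): 6 bp
  [98,110): 12 bp
  [110,115): 5 bp
  [115,122): 7 bp
  [122,128): 6 bp
  [128,138): 10 bp
  [138,145): 7 bp
  [145,152): 7 bp
  [152,161): 9 bp
  [161,168): 7 bp
  [168,175): 7 bp
  [175,182): 7 bp
  [182,188): 6 bp
  [188,199): 11 bp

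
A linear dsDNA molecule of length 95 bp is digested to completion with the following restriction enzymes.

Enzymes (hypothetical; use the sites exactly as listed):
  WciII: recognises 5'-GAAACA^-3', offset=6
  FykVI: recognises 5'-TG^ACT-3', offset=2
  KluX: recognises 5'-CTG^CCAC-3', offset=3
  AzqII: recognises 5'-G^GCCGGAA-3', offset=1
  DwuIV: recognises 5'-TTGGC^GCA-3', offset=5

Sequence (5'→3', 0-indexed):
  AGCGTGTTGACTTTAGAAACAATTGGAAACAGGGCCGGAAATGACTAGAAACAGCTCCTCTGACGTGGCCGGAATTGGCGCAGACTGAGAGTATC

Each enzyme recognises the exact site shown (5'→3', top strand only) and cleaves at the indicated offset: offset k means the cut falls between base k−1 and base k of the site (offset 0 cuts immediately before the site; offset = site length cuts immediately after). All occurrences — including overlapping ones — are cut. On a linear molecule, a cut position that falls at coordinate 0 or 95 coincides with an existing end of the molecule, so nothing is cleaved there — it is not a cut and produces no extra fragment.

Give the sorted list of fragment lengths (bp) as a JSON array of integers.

[2,9,10,10,10,12,12,14,16]

Site scan:
  WciII GAAACA/6: at [15, 25, 47] ⇒ [21, 31, 53]
  FykVI TGACT/2: at [7, 41] ⇒ [9, 43]
  KluX (CTGCCAC, off=3): no sites
  AzqII GGCCGGAA/1: at [32, 66] ⇒ [33, 67]
  DwuIV TTGGCGCA/5: at [74] ⇒ [79]

All cut coordinates (distinct, sorted): [9, 21, 31, 33, 43, 53, 67, 79]

Fragments:
  [0,9): 9 bp
  [9,21): 12 bp
  [21,31): 10 bp
  [31,33): 2 bp
  [33,43): 10 bp
  [43,53): 10 bp
  [53,67): 14 bp
  [67,79): 12 bp
  [79,95): 16 bp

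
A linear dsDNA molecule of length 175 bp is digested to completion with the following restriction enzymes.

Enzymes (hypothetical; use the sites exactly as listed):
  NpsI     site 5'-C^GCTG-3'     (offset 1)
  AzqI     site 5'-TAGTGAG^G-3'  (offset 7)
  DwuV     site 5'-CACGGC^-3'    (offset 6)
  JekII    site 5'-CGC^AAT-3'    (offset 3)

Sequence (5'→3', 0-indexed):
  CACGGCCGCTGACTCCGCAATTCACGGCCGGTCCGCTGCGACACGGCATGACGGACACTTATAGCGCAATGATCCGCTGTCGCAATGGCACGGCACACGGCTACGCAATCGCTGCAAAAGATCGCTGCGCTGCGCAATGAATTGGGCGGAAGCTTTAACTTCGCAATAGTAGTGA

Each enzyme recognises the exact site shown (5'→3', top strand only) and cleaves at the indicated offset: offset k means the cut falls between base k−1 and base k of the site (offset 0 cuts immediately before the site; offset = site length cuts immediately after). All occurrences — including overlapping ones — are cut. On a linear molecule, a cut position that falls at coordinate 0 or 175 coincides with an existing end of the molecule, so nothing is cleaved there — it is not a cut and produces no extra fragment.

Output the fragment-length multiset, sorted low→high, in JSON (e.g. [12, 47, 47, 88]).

[1,4,5,5,6,6,7,7,8,8,10,11,11,11,13,13,20,29]

Per-enzyme occurrences:
  NpsI CGCTG/1: at [6, 33, 74, 109, 122, 127] ⇒ [7, 34, 75, 110, 123, 128]
  AzqI (TAGTGAGG, off=7): no sites
  DwuV CACGGC/6: at [0, 22, 41, 88, 95] ⇒ [6, 28, 47, 94, 101]
  JekII CGCAAT/3: at [15, 64, 80, 103, 132, 161] ⇒ [18, 67, 83, 106, 135, 164]

Pooled cuts: [6, 7, 18, 28, 34, 47, 67, 75, 83, 94, 101, 106, 110, 123, 128, 135, 164]

Fragment lengths:
  [0,6): 6 bp
  [6,7): 1 bp
  [7,18): 11 bp
  [18,28): 10 bp
  [28,34): 6 bp
  [34,47): 13 bp
  [47,67): 20 bp
  [67,75): 8 bp
  [75,83): 8 bp
  [83,94): 11 bp
  [94,101): 7 bp
  [101,106): 5 bp
  [106,110): 4 bp
  [110,123): 13 bp
  [123,128): 5 bp
  [128,135): 7 bp
  [135,164): 29 bp
  [164,175): 11 bp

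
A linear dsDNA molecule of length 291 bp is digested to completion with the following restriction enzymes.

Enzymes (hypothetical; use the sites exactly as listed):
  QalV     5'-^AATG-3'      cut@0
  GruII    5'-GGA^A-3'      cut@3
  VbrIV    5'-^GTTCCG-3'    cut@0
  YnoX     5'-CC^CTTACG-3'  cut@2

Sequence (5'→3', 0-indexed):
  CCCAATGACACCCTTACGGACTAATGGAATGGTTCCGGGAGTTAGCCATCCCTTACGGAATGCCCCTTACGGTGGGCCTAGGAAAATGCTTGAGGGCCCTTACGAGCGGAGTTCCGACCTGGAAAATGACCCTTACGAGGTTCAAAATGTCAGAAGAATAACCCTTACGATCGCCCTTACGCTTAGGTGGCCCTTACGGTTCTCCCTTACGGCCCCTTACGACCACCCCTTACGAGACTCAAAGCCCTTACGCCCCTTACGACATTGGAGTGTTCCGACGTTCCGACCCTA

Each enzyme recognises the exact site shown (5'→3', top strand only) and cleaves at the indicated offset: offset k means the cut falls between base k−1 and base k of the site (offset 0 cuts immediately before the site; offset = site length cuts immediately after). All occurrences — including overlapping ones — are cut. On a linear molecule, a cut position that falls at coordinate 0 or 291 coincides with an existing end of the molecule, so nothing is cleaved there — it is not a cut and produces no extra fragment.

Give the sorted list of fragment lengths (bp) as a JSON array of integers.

Scan for sites:
  QalV AATG/0: at [3, 22, 27, 58, 84, 124, 145] ⇒ [3, 22, 27, 58, 84, 124, 145]
  GruII GGAA/3: at [25, 56, 80, 120] ⇒ [28, 59, 83, 123]
  VbrIV GTTCCG/0: at [31, 110, 271, 279] ⇒ [31, 110, 271, 279]
  YnoX CCCTTACG/2: at [10, 49, 63, 96, 129, 161, 173, 190, 203, 213, 226, 244, 253] ⇒ [12, 51, 65, 98, 131, 163, 175, 192, 205, 215, 228, 246, 255]

All cut coordinates (distinct, sorted): [3, 12, 22, 27, 28, 31, 51, 58, 59, 65, 83, 84, 98, 110, 123, 124, 131, 145, 163, 175, 192, 205, 215, 228, 246, 255, 271, 279]

Fragments:
  [0,3): 3 bp
  [3,12): 9 bp
  [12,22): 10 bp
  [22,27): 5 bp
  [27,28): 1 bp
  [28,31): 3 bp
  [31,51): 20 bp
  [51,58): 7 bp
  [58,59): 1 bp
  [59,65): 6 bp
  [65,83): 18 bp
  [83,84): 1 bp
  [84,98): 14 bp
  [98,110): 12 bp
  [110,123): 13 bp
  [123,124): 1 bp
  [124,131): 7 bp
  [131,145): 14 bp
  [145,163): 18 bp
  [163,175): 12 bp
  [175,192): 17 bp
  [192,205): 13 bp
  [205,215): 10 bp
  [215,228): 13 bp
  [228,246): 18 bp
  [246,255): 9 bp
  [255,271): 16 bp
  [271,279): 8 bp
  [279,291): 12 bp

[1,1,1,1,3,3,5,6,7,7,8,9,9,10,10,12,12,12,13,13,13,14,14,16,17,18,18,18,20]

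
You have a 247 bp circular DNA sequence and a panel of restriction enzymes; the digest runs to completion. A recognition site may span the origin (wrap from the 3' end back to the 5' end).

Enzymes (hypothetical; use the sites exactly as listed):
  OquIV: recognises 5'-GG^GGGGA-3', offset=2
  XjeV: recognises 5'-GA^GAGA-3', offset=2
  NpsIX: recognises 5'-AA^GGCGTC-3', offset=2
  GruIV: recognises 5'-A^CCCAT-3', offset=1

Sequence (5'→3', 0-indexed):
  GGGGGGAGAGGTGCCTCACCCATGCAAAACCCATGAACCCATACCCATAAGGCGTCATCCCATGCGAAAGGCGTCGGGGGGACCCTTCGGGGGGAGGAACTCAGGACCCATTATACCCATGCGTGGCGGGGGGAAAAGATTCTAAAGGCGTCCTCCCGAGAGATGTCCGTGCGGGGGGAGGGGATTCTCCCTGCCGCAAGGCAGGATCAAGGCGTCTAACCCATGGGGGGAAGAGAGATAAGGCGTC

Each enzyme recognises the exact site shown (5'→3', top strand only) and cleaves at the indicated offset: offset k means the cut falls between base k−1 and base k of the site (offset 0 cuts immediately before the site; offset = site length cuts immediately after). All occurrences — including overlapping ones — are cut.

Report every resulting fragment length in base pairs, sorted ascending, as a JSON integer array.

Scan for sites:
  OquIV GGGGGGA/2: at [0, 75, 88, 127, 172, 224] ⇒ [2, 77, 90, 129, 174, 226]
  XjeV GAGAGA/2: at [157, 232] ⇒ [159, 234]
  NpsIX AAGGCGTC/2: at [48, 67, 144, 208, 239] ⇒ [50, 69, 146, 210, 241]
  GruIV ACCCAT/1: at [17, 28, 36, 42, 105, 114, 218] ⇒ [18, 29, 37, 43, 106, 115, 219]

All cut coordinates (distinct, sorted): [2, 18, 29, 37, 43, 50, 69, 77, 90, 106, 115, 129, 146, 159, 174, 210, 219, 226, 234, 241]

Fragments:
  2→18: 16 bp
  18→29: 11 bp
  29→37: 8 bp
  37→43: 6 bp
  43→50: 7 bp
  50→69: 19 bp
  69→77: 8 bp
  77→90: 13 bp
  90→106: 16 bp
  106→115: 9 bp
  115→129: 14 bp
  129→146: 17 bp
  146→159: 13 bp
  159→174: 15 bp
  174→210: 36 bp
  210→219: 9 bp
  219→226: 7 bp
  226→234: 8 bp
  234→241: 7 bp
  241→2 (wrap): 247-241+2 = 8 bp

[6,7,7,7,8,8,8,8,9,9,11,13,13,14,15,16,16,17,19,36]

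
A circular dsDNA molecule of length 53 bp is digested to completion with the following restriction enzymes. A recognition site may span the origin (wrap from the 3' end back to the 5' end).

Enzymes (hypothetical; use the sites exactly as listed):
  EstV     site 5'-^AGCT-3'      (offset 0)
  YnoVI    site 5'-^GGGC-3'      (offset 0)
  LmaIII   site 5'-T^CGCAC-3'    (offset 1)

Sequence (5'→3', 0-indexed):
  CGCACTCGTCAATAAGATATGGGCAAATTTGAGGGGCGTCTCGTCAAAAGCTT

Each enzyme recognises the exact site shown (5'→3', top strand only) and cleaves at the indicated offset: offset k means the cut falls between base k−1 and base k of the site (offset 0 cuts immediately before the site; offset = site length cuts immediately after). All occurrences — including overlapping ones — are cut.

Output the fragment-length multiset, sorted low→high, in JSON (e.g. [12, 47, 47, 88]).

[5,13,15,20]

Per-enzyme occurrences:
  EstV AGCT/0: at [48] ⇒ [48]
  YnoVI GGGC/0: at [20, 33] ⇒ [20, 33]
  LmaIII TCGCAC/1: at [52] ⇒ [0]

Pooled cuts: [0, 20, 33, 48]

Fragment lengths:
  0→20: 20 bp
  20→33: 13 bp
  33→48: 15 bp
  48→0 (wrap): 53-48+0 = 5 bp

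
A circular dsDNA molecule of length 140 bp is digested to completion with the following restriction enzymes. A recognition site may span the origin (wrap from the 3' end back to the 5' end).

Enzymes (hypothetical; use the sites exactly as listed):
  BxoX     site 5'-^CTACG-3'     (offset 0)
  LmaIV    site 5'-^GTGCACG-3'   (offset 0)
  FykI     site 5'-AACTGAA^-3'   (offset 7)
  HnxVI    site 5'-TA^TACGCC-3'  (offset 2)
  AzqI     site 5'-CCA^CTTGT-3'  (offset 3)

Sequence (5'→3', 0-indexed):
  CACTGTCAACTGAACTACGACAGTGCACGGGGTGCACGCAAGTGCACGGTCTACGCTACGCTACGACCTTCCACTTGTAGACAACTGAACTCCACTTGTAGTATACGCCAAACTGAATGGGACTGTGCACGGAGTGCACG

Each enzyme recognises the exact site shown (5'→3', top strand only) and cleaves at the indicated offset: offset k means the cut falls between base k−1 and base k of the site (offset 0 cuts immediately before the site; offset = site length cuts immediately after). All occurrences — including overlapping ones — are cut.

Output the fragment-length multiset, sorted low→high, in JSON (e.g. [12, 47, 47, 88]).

[5,5,5,7,8,9,9,9,9,10,13,14,16,21]

Per-enzyme occurrences:
  BxoX (CTACG, off=0): starts [14, 50, 55, 60] → cuts [14, 50, 55, 60]
  LmaIV (GTGCACG, off=0): starts [22, 31, 41, 124, 133] → cuts [22, 31, 41, 124, 133]
  FykI (AACTGAA, off=7): starts [7, 82, 110] → cuts [14, 89, 117]
  HnxVI (TATACGCC, off=2): starts [101] → cuts [103]
  AzqI (CCACTTGT, off=3): starts [70, 91] → cuts [73, 94]

All cut coordinates (distinct, sorted): [14, 22, 31, 41, 50, 55, 60, 73, 89, 94, 103, 117, 124, 133]

Fragments:
  14→22: 8 bp
  22→31: 9 bp
  31→41: 10 bp
  41→50: 9 bp
  50→55: 5 bp
  55→60: 5 bp
  60→73: 13 bp
  73→89: 16 bp
  89→94: 5 bp
  94→103: 9 bp
  103→117: 14 bp
  117→124: 7 bp
  124→133: 9 bp
  133→14 (wrap): 140-133+14 = 21 bp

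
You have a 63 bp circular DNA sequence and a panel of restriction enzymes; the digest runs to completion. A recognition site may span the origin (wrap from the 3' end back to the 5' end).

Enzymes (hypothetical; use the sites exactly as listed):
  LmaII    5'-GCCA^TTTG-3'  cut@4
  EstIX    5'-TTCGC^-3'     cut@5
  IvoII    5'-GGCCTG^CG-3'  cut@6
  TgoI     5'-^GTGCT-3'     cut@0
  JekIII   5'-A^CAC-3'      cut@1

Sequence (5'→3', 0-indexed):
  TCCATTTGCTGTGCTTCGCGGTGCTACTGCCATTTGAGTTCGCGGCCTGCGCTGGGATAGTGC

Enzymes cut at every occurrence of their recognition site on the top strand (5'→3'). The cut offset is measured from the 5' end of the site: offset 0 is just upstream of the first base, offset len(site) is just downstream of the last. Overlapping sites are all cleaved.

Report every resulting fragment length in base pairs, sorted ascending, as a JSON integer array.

Scan for sites:
  LmaII (GCCATTTG, off=4): starts [28] → cuts [32]
  EstIX (TTCGC, off=5): starts [14, 38] → cuts [19, 43]
  IvoII (GGCCTGCG, off=6): starts [43] → cuts [49]
  TgoI (GTGCT, off=0): starts [10, 20, 59] → cuts [10, 20, 59]
  JekIII (ACAC, off=1): no sites

All cut coordinates (distinct, sorted): [10, 19, 20, 32, 43, 49, 59]

Fragment lengths:
  10→19: 9 bp
  19→20: 1 bp
  20→32: 12 bp
  32→43: 11 bp
  43→49: 6 bp
  49→59: 10 bp
  59→10 (wrap): 63-59+10 = 14 bp

[1,6,9,10,11,12,14]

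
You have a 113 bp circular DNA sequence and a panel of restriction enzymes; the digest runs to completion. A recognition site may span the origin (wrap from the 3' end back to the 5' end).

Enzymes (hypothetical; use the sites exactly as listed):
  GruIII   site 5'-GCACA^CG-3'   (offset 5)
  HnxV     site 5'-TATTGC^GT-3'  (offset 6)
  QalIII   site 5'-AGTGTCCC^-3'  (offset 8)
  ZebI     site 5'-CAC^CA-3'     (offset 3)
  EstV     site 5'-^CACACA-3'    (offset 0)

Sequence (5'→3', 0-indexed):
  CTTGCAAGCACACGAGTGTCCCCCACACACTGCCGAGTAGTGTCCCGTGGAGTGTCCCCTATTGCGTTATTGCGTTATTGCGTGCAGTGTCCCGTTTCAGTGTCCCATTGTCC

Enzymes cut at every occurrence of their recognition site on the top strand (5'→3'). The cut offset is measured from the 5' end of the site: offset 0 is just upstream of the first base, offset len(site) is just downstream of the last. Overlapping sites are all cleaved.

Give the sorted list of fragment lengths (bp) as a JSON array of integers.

[1,7,8,8,10,12,12,13,19,23]

Site scan:
  GruIII GCACACG/5: at [7] ⇒ [12]
  HnxV TATTGCGT/6: at [59, 67, 75] ⇒ [65, 73, 81]
  QalIII AGTGTCCC/8: at [14, 38, 50, 85, 98] ⇒ [22, 46, 58, 93, 106]
  ZebI (CACCA, off=3): no sites
  EstV CACACA/0: at [23] ⇒ [23]

Pooled cuts: [12, 22, 23, 46, 58, 65, 73, 81, 93, 106]

Fragment lengths:
  12→22: 10 bp
  22→23: 1 bp
  23→46: 23 bp
  46→58: 12 bp
  58→65: 7 bp
  65→73: 8 bp
  73→81: 8 bp
  81→93: 12 bp
  93→106: 13 bp
  106→12 (wrap): 113-106+12 = 19 bp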